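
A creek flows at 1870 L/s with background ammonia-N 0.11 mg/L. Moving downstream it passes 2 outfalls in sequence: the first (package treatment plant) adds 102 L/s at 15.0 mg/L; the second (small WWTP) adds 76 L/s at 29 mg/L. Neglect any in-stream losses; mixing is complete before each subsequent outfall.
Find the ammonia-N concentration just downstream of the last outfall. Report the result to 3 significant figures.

After outfall 1: Q = 1870 + 102.0 = 1972 L/s; C = (1870·0.1100 + 102.0·15.00)/1972 = 0.8802 mg/L.
After outfall 2: Q = 1972 + 76.00 = 2048 L/s; C = (1972·0.8802 + 76.00·29.00)/2048 = 1.924 mg/L.

1.92 mg/L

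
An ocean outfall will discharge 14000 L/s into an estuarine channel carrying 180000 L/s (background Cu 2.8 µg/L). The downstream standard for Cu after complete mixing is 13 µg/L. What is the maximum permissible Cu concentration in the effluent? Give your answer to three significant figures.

144 µg/L

At the limit, (Qr·Cr + Qe·Cₑ)/(Qr + Qe) = 13:
Cₑ = (194000·13 − 180000·2.800) / 14000 = 144.1 µg/L.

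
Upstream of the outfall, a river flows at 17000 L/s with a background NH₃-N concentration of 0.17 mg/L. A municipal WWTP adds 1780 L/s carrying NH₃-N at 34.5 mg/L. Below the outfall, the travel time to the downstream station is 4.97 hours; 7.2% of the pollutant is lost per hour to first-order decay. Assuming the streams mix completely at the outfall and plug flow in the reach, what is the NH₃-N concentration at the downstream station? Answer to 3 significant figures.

2.36 mg/L

Mass balance: C = (17000·0.1700 + 1780·34.50) / 18780 = 64300/18780 = 3.424 mg/L.
7.2%/h lost → k = −ln(1 − 0.072) = 0.07472 h⁻¹.
Applying C = C₀e^(−kt): 3.424 × 0.6898 = 2.362 mg/L.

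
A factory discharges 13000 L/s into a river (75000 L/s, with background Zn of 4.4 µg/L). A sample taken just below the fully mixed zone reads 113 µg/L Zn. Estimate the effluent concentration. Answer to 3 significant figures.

740 µg/L

Mass balance: 75000·4.400 + 13000·Cₑ = 88000·113.0
→ Cₑ = (88000·113.0 − 75000·4.400) / 13000 = 739.5 µg/L.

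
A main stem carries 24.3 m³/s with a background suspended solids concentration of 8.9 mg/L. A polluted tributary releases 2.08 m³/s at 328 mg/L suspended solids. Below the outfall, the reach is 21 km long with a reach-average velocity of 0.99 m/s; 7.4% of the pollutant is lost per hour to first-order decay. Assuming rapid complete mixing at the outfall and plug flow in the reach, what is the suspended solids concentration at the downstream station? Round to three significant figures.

Flow-weighted average: C = (24.30·8.900 + 2.080·328.0) / 26.38 = 898.5/26.38 = 34.06 mg/L.
Travel time t = 21·1000 / 0.99 = 21210 s = 5.892 h.
7.4%/h lost → k = −ln(1 − 0.074) = 0.07688 h⁻¹.
After decay, C = 34.06 × e^(−kt) = 34.06 × 0.6357 = 21.65 mg/L.

21.7 mg/L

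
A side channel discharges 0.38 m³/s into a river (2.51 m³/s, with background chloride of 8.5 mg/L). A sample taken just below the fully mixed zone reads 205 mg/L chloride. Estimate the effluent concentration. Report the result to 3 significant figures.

1500 mg/L

Mass balance: 2.510·8.500 + 0.3800·Cₑ = 2.890·205.0
→ Cₑ = (2.890·205.0 − 2.510·8.500) / 0.3800 = 1503 mg/L.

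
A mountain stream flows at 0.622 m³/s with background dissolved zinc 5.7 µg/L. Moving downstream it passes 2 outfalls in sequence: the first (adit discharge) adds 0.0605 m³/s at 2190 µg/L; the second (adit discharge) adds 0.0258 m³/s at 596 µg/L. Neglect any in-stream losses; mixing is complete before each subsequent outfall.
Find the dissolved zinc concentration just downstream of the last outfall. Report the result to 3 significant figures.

After outfall 1: Q = 0.6220 + 0.06050 = 0.6825 m³/s; C = (0.6220·5.700 + 0.06050·2190)/0.6825 = 199.3 µg/L.
After outfall 2: Q = 0.6825 + 0.02580 = 0.7083 m³/s; C = (0.6825·199.3 + 0.02580·596.0)/0.7083 = 213.8 µg/L.

214 µg/L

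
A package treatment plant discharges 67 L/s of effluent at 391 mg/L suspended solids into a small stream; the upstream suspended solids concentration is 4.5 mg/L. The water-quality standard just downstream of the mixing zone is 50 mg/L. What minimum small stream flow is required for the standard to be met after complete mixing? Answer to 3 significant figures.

502 L/s

Set C_mix = 50: (Q·4.500 + 67.00·391.0) / (Q + 67.00) = 50
→ Q = 67.00·(391.0 − 50)/(50 − 4.500) = 502.1 L/s.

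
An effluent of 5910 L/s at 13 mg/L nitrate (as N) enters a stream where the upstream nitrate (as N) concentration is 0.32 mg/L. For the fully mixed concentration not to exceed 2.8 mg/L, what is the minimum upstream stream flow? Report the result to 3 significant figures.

24300 L/s

Set C_mix = 2.8: (Q·0.3200 + 5910·13.00) / (Q + 5910) = 2.8
→ Q = 5910·(13.00 − 2.8)/(2.8 − 0.3200) = 24310 L/s.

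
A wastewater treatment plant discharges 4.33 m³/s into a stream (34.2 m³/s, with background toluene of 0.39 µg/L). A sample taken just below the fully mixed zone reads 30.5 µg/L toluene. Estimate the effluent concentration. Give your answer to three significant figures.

268 µg/L

Mass balance: 34.20·0.3900 + 4.330·Cₑ = 38.53·30.50
→ Cₑ = (38.53·30.50 − 34.20·0.3900) / 4.330 = 268.3 µg/L.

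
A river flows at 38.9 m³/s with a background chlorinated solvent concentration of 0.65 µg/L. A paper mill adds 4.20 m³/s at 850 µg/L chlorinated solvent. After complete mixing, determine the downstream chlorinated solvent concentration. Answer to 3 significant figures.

Flow-weighted average: C = (38.90·0.6500 + 4.200·850.0) / 43.10 = 3595/43.10 = 83.42 µg/L.

83.4 µg/L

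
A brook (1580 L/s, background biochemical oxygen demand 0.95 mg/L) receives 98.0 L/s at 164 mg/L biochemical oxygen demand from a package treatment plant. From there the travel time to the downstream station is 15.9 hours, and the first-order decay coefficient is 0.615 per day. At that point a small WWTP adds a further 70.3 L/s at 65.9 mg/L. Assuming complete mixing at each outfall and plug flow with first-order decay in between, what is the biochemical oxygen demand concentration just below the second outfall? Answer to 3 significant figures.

Mass balance: C = (1580·0.9500 + 98.00·164.0) / 1678 = 17570/1678 = 10.47 mg/L; combined flow 1678 L/s.
Decay over the reach: 10.47·exp(−kt) = 10.47·0.6654 = 6.968 mg/L.
Second outfall: C = (1678·6.968 + 70.30·65.90)/1748 = 9.338 mg/L.

9.34 mg/L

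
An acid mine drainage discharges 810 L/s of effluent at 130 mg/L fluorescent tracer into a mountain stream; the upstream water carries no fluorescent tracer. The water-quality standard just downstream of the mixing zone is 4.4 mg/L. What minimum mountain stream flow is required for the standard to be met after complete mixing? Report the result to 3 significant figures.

23100 L/s

Set C_mix = 4.4: (Q·0 + 810.0·130.0) / (Q + 810.0) = 4.4
→ Q = 810.0·(130.0 − 4.4)/(4.4 − 0) = 23120 L/s.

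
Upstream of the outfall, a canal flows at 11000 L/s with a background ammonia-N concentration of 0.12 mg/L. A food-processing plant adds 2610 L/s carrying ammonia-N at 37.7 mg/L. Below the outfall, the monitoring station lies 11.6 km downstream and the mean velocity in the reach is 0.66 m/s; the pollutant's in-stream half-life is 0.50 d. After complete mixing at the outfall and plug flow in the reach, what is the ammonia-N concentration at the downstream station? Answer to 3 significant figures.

Mixed concentration C = ΣQC/ΣQ = (11000·0.1200 + 2610·37.70) / 13610 = 99720/13610 = 7.327 mg/L.
Travel time t = 11.6·1000 / 0.66 = 17580 s = 4.882 h.
Half-life 0.50 d → k = ln 2 / 0.50 = 1.386 d⁻¹.
After decay, C = 7.327 × e^(−kt) = 7.327 × 0.7543 = 5.526 mg/L.

5.53 mg/L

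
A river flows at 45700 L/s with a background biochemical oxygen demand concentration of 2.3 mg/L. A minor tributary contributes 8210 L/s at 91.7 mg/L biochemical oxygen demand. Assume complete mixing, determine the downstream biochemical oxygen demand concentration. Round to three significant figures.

Conservation of mass: C = (45700·2.300 + 8210·91.70) / 53910 = 858000/53910 = 15.91 mg/L.

15.9 mg/L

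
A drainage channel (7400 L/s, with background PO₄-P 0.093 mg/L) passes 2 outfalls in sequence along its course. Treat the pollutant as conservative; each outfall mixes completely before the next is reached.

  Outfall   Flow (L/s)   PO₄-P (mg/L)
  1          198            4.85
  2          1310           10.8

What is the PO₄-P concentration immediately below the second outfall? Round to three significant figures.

1.77 mg/L

Below outfall 1: Q → 7598 L/s, C = (7400·0.09300 + 198.0·4.850)/7598 = 0.2170 mg/L.
Below outfall 2: Q → 8908 L/s, C = (7598·0.2170 + 1310·10.80)/8908 = 1.773 mg/L.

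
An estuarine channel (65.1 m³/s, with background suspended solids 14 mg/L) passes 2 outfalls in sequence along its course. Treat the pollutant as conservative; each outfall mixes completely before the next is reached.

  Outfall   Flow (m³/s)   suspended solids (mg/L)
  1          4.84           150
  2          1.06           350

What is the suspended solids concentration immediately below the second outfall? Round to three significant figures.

28.3 mg/L

After outfall 1: Q = 65.10 + 4.840 = 69.94 m³/s; C = (65.10·14.00 + 4.840·150.0)/69.94 = 23.41 mg/L.
After outfall 2: Q = 69.94 + 1.060 = 71.00 m³/s; C = (69.94·23.41 + 1.060·350.0)/71.00 = 28.29 mg/L.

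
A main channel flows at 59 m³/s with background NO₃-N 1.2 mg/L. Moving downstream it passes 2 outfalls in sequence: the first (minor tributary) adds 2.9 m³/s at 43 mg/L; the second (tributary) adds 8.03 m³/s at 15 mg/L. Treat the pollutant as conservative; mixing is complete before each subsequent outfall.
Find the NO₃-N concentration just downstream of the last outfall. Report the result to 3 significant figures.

Outfall 1: combined Q = 61.90 m³/s; C = (59.00·1.200 + 2.900·43.00)/61.90 = 3.158 mg/L.
Outfall 2: combined Q = 69.93 m³/s; C = (61.90·3.158 + 8.030·15.00)/69.93 = 4.518 mg/L.

4.52 mg/L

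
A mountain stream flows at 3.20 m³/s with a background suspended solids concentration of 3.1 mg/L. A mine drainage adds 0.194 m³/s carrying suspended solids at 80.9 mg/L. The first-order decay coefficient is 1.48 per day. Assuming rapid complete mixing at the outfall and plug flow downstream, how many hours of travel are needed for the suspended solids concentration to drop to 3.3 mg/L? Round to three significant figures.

Mass balance: C = (3.200·3.100 + 0.1940·80.90) / 3.394 = 25.61/3.394 = 7.547 mg/L.
7.547·exp(−k·t) = 3.3 → t = ln(7.547/3.3)/k = 48290 s = 13.41 h.

13.4 h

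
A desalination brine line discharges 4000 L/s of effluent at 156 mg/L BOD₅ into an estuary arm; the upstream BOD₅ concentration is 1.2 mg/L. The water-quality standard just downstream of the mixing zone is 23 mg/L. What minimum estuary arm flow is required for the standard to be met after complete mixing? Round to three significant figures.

Set C_mix = 23: (Q·1.200 + 4000·156.0) / (Q + 4000) = 23
→ Q = 4000·(156.0 − 23)/(23 − 1.200) = 24400 L/s.

24400 L/s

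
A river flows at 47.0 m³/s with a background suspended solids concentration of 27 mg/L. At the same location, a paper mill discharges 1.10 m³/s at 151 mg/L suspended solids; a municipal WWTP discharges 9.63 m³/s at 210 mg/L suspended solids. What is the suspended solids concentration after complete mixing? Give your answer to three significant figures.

59.9 mg/L

Mass balance: C = (47.00·27.00 + 1.100·151.0 + 9.630·210.0) / 57.73 = 3457/57.73 = 59.89 mg/L.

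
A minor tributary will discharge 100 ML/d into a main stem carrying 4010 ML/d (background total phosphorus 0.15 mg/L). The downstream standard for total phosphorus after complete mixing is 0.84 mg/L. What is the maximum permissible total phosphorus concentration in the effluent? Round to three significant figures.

28.5 mg/L

At the limit, (Qr·Cr + Qe·Cₑ)/(Qr + Qe) = 0.84:
Cₑ = (4110·0.84 − 4010·0.1500) / 100.0 = 28.51 mg/L.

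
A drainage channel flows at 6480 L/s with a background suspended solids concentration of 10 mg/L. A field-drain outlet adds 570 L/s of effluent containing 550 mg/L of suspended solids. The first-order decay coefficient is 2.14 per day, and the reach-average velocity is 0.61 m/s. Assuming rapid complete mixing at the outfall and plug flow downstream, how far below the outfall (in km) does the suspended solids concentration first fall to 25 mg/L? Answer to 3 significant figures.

Mixed concentration C = ΣQC/ΣQ = (6480·10.00 + 570.0·550.0) / 7050 = 378300/7050 = 53.66 mg/L.
Set 53.66·exp(−k·t) = 25 → t = ln(53.66/25)/k = 30840 s = 8.566 h.
Distance = v·t = 0.61·30840 = 18810 m = 18.81 km.

18.8 km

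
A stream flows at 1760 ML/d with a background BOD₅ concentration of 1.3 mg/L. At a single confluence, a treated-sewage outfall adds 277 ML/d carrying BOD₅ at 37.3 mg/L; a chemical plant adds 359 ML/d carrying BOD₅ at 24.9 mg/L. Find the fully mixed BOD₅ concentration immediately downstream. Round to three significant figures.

After mixing, C = (1760·1.300 + 277.0·37.30 + 359.0·24.90) / 2396 = 21560/2396 = 8.998 mg/L.

9.00 mg/L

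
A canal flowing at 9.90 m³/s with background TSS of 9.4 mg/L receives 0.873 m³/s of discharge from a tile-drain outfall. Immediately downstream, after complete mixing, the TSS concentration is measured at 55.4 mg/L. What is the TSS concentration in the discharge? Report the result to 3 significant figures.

577 mg/L

Mass balance: 9.900·9.400 + 0.8730·Cₑ = 10.77·55.40
→ Cₑ = (10.77·55.40 − 9.900·9.400) / 0.8730 = 577.0 mg/L.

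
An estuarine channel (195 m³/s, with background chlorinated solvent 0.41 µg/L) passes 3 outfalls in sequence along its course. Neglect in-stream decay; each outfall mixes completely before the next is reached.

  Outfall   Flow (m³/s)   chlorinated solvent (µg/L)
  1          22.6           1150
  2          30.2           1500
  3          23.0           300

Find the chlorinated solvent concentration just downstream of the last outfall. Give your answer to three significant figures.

After outfall 1: Q = 195.0 + 22.60 = 217.6 m³/s; C = (195.0·0.4100 + 22.60·1150)/217.6 = 119.8 µg/L.
After outfall 2: Q = 217.6 + 30.20 = 247.8 m³/s; C = (217.6·119.8 + 30.20·1500)/247.8 = 288.0 µg/L.
After outfall 3: Q = 247.8 + 23.00 = 270.8 m³/s; C = (247.8·288.0 + 23.00·300.0)/270.8 = 289.0 µg/L.

289 µg/L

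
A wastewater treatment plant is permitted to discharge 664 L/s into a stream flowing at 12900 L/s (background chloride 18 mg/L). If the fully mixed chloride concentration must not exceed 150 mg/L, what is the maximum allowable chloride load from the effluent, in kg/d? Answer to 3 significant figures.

Mass balance at the limit: 12900·18.00 + 664.0·Cₑ = 13560·150 → Cₑ = 2714 mg/L.
664.0 L/s = 0.6640 m³/s. Load = 0.6640 m³/s × 2714 g/m³ × 86 400 s/d = 155700 kg/d.

156000 kg/d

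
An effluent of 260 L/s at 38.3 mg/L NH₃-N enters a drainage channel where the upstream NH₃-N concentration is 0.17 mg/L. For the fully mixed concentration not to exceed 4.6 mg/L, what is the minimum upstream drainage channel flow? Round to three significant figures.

1980 L/s

Set C_mix = 4.6: (Q·0.1700 + 260.0·38.30) / (Q + 260.0) = 4.6
→ Q = 260.0·(38.30 − 4.6)/(4.6 − 0.1700) = 1978 L/s.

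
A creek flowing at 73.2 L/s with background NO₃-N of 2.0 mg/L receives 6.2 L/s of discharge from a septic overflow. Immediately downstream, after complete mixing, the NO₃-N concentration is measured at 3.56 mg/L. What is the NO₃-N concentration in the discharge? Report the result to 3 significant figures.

22.0 mg/L

Mass balance: 73.20·2.000 + 6.200·Cₑ = 79.40·3.560
→ Cₑ = (79.40·3.560 − 73.20·2.000) / 6.200 = 21.98 mg/L.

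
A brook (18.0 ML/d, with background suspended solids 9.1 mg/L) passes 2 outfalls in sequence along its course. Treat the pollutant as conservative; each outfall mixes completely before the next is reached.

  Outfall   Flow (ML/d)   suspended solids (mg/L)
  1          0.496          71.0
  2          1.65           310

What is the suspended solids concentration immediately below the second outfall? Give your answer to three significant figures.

After outfall 1: Q = 18.00 + 0.4960 = 18.50 ML/d; C = (18.00·9.100 + 0.4960·71.00)/18.50 = 10.76 mg/L.
After outfall 2: Q = 18.50 + 1.650 = 20.15 ML/d; C = (18.50·10.76 + 1.650·310.0)/20.15 = 35.27 mg/L.

35.3 mg/L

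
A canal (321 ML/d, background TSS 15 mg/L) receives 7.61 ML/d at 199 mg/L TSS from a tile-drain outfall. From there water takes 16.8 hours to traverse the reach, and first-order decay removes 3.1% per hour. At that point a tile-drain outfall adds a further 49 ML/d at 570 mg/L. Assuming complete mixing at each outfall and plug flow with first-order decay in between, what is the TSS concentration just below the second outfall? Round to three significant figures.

Flow-weighted average: C = (321.0·15.00 + 7.610·199.0) / 328.6 = 6329/328.6 = 19.26 mg/L; combined flow 328.6 ML/d.
3.1%/h lost → k = −ln(1 − 0.031) = 0.03149 h⁻¹.
Applying C = C₀e^(−kt): 19.26 × 0.5892 = 11.35 mg/L.
At the second outfall, C = (328.6·11.35 + 49.00·570.0) / (328.6 + 49.00) = 83.84 mg/L.

83.8 mg/L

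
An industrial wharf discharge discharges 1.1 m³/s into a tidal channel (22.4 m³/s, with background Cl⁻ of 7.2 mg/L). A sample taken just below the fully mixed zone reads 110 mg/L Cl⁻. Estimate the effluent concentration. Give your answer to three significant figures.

Mass balance: 22.40·7.200 + 1.100·Cₑ = 23.50·110.0
→ Cₑ = (23.50·110.0 − 22.40·7.200) / 1.100 = 2203 mg/L.

2200 mg/L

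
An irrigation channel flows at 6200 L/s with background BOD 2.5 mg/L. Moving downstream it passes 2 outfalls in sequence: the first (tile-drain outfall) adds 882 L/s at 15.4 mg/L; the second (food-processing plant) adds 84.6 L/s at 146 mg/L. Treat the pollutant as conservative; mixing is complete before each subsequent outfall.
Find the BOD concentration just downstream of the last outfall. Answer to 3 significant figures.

5.78 mg/L

Outfall 1: combined Q = 7082 L/s; C = (6200·2.500 + 882.0·15.40)/7082 = 4.107 mg/L.
Outfall 2: combined Q = 7167 L/s; C = (7082·4.107 + 84.60·146.0)/7167 = 5.782 mg/L.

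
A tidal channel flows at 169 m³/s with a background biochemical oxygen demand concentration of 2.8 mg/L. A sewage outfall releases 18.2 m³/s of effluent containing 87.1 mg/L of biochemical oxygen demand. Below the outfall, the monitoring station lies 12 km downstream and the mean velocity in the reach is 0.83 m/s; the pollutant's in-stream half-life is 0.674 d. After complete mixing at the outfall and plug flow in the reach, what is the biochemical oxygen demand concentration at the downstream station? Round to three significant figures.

Flow-weighted average: C = (169.0·2.800 + 18.20·87.10) / 187.2 = 2058/187.2 = 11.00 mg/L.
Travel time t = 12·1000 / 0.83 = 14460 s = 4.016 h.
Half-life 0.674 d → k = ln 2 / 0.674 = 1.028 d⁻¹.
Decay over the reach: 11.00·exp(−kt) = 11.00·0.8419 = 9.257 mg/L.

9.26 mg/L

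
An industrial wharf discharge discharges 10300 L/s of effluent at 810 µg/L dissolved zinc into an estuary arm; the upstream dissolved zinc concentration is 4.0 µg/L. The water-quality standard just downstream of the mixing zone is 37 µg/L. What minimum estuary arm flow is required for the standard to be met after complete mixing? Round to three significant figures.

241000 L/s

Set C_mix = 37: (Q·4.000 + 10300·810.0) / (Q + 10300) = 37
→ Q = 10300·(810.0 − 37)/(37 − 4.000) = 241300 L/s.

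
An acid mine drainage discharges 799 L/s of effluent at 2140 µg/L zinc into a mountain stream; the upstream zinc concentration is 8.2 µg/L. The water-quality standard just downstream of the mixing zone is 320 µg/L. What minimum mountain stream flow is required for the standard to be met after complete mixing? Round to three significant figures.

Set C_mix = 320: (Q·8.200 + 799.0·2140) / (Q + 799.0) = 320
→ Q = 799.0·(2140 − 320)/(320 − 8.200) = 4664 L/s.

4660 L/s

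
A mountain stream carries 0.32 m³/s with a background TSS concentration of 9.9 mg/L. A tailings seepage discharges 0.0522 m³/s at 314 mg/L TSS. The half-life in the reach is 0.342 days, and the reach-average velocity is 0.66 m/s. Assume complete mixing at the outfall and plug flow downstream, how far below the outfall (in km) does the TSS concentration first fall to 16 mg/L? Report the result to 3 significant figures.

33.5 km

Conservation of mass: C = (0.3200·9.900 + 0.05220·314.0) / 0.3722 = 19.56/0.3722 = 52.55 mg/L.
Half-life 0.342 d → k = ln 2 / 0.342 = 2.027 d⁻¹.
Set 52.55·exp(−k·t) = 16 → t = ln(52.55/16)/k = 50690 s = 14.08 h.
Distance = v·t = 0.66·50690 = 33460 m = 33.46 km.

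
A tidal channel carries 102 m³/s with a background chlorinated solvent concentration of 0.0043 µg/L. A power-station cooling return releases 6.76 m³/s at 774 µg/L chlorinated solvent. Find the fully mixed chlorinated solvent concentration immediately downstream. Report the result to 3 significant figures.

Conservation of mass: C = (102.0·0.004300 + 6.760·774.0) / 108.8 = 5233/108.8 = 48.11 µg/L.

48.1 µg/L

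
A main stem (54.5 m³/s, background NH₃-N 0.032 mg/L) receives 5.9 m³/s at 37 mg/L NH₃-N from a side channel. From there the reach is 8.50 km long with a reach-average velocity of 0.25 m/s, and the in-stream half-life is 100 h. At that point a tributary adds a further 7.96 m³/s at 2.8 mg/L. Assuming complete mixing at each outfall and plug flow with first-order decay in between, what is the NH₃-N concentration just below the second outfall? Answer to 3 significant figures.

3.34 mg/L

Mass balance: C = (54.50·0.03200 + 5.900·37.00) / 60.40 = 220.0/60.40 = 3.643 mg/L; combined flow 60.40 m³/s.
Travel time t = 8.50·1000 / 0.25 = 34000 s = 9.444 h.
Half-life 100 h → k = ln 2 / 100 = 0.006931 h⁻¹ = 0.1664 d⁻¹.
Decay over the reach: 3.643·exp(−kt) = 3.643·0.9366 = 3.412 mg/L.
At the second outfall, C = (60.40·3.412 + 7.960·2.800) / (60.40 + 7.960) = 3.341 mg/L.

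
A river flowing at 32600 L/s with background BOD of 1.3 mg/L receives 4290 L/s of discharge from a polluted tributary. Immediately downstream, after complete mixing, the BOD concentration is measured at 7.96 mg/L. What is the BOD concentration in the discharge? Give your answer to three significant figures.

58.6 mg/L

Mass balance: 32600·1.300 + 4290·Cₑ = 36890·7.960
→ Cₑ = (36890·7.960 − 32600·1.300) / 4290 = 58.57 mg/L.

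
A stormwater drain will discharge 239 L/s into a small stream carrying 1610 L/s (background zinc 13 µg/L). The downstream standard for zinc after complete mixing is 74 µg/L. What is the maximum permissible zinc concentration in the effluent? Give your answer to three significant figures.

At the limit, (Qr·Cr + Qe·Cₑ)/(Qr + Qe) = 74:
Cₑ = (1849·74 − 1610·13.00) / 239.0 = 484.9 µg/L.

485 µg/L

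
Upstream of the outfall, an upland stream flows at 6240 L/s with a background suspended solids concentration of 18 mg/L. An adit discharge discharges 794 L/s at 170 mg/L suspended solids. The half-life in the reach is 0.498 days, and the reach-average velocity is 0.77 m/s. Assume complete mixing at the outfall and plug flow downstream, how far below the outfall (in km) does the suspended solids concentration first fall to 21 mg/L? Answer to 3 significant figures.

24.6 km

Mass balance: C = (6240·18.00 + 794.0·170.0) / 7034 = 247300/7034 = 35.16 mg/L.
Half-life 0.498 d → k = ln 2 / 0.498 = 1.392 d⁻¹.
Set 35.16·exp(−k·t) = 21 → t = ln(35.16/21)/k = 31990 s = 8.886 h.
Distance = v·t = 0.77·31990 = 24630 m = 24.63 km.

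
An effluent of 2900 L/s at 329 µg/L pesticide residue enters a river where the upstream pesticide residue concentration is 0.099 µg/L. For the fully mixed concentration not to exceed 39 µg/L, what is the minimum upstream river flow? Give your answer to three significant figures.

21600 L/s

Set C_mix = 39: (Q·0.09900 + 2900·329.0) / (Q + 2900) = 39
→ Q = 2900·(329.0 − 39)/(39 − 0.09900) = 21620 L/s.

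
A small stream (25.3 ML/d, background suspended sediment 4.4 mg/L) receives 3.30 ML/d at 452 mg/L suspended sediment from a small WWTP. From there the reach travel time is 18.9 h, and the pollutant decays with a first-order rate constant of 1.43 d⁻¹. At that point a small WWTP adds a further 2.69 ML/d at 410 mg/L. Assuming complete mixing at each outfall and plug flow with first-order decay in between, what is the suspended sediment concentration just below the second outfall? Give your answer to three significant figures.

Flow-weighted average: C = (25.30·4.400 + 3.300·452.0) / 28.60 = 1603/28.60 = 56.05 mg/L; combined flow 28.60 ML/d.
After decay, C = 56.05 × e^(−kt) = 56.05 × 0.3243 = 18.18 mg/L.
Second outfall: C = (28.60·18.18 + 2.690·410.0)/31.29 = 51.86 mg/L.

51.9 mg/L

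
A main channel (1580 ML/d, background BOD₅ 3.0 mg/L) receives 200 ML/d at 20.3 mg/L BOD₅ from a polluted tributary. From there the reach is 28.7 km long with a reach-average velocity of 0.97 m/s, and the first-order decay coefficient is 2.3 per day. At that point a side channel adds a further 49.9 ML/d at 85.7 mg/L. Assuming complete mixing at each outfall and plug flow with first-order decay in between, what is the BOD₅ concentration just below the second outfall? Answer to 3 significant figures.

4.52 mg/L

Mass balance: C = (1580·3.000 + 200.0·20.30) / 1780 = 8800/1780 = 4.944 mg/L; combined flow 1780 ML/d.
Travel time t = 28.7·1000 / 0.97 = 29590 s = 8.219 h.
Applying C = C₀e^(−kt): 4.944 × 0.4549 = 2.249 mg/L.
At the second outfall, C = (1780·2.249 + 49.90·85.70) / (1780 + 49.90) = 4.525 mg/L.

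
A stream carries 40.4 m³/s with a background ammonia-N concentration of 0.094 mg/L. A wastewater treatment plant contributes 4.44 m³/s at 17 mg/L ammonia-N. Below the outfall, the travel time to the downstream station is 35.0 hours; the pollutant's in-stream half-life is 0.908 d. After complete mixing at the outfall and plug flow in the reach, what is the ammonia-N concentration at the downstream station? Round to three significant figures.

Conservation of mass: C = (40.40·0.09400 + 4.440·17.00) / 44.84 = 79.28/44.84 = 1.768 mg/L.
Half-life 0.908 d → k = ln 2 / 0.908 = 0.7634 d⁻¹.
First-order decay: C = 1.768·exp(−k·t) = 1.768·0.3285 = 0.5808 mg/L.

0.581 mg/L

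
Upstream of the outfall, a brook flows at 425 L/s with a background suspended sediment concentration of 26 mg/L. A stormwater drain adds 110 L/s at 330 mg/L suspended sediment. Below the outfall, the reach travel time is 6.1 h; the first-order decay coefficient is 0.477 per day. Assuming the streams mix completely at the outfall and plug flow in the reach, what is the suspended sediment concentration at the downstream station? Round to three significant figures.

Flow-weighted average: C = (425.0·26.00 + 110.0·330.0) / 535.0 = 47350/535.0 = 88.50 mg/L.
Applying C = C₀e^(−kt): 88.50 × 0.8858 = 78.40 mg/L.

78.4 mg/L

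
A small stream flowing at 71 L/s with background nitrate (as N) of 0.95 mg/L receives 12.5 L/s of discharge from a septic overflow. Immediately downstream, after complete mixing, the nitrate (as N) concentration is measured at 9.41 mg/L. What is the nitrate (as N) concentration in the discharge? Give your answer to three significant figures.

Mass balance: 71.00·0.9500 + 12.50·Cₑ = 83.50·9.410
→ Cₑ = (83.50·9.410 − 71.00·0.9500) / 12.50 = 57.46 mg/L.

57.5 mg/L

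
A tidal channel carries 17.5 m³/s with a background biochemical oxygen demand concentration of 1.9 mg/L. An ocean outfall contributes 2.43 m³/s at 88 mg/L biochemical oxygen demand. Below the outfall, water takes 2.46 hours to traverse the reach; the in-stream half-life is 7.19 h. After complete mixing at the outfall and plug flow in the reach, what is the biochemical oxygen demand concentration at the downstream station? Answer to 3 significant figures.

Mixed concentration C = ΣQC/ΣQ = (17.50·1.900 + 2.430·88.00) / 19.93 = 247.1/19.93 = 12.40 mg/L.
Half-life 7.19 h → k = ln 2 / 7.19 = 0.09640 h⁻¹ = 2.314 d⁻¹.
Applying C = C₀e^(−kt): 12.40 × 0.7889 = 9.780 mg/L.

9.78 mg/L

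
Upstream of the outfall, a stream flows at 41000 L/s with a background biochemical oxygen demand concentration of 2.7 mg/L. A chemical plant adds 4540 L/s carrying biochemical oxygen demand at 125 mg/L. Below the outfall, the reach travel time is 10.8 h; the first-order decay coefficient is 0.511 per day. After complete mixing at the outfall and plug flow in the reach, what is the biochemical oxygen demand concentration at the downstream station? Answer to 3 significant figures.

11.8 mg/L

After mixing, C = (41000·2.700 + 4540·125.0) / 45540 = 678200/45540 = 14.89 mg/L.
After decay, C = 14.89 × e^(−kt) = 14.89 × 0.7946 = 11.83 mg/L.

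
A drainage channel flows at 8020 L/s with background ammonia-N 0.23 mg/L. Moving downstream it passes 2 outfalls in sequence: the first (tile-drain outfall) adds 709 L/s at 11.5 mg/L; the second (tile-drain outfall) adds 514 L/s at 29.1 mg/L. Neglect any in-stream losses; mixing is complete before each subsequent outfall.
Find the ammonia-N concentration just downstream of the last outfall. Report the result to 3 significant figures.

2.70 mg/L

Below outfall 1: Q → 8729 L/s, C = (8020·0.2300 + 709.0·11.50)/8729 = 1.145 mg/L.
Below outfall 2: Q → 9243 L/s, C = (8729·1.145 + 514.0·29.10)/9243 = 2.700 mg/L.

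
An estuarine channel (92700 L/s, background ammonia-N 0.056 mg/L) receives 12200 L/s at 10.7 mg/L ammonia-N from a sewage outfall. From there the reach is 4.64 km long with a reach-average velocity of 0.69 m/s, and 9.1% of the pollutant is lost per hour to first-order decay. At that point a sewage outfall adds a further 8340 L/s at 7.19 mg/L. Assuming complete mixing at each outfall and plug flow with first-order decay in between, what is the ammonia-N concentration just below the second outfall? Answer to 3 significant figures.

Flow-weighted average: C = (92700·0.05600 + 12200·10.70) / 104900 = 135700/104900 = 1.294 mg/L; combined flow 104900 L/s.
Travel time t = 4.64·1000 / 0.69 = 6725 s = 1.868 h.
9.1%/h lost → k = −ln(1 − 0.091) = 0.09541 h⁻¹.
Decay over the reach: 1.294·exp(−kt) = 1.294·0.8368 = 1.083 mg/L.
At the second outfall, C = (104900·1.083 + 8340·7.190) / (104900 + 8340) = 1.532 mg/L.

1.53 mg/L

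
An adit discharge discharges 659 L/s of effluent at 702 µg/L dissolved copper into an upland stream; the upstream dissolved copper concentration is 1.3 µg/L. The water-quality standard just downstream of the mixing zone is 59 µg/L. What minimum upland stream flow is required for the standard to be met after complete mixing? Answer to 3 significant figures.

7340 L/s

Set C_mix = 59: (Q·1.300 + 659.0·702.0) / (Q + 659.0) = 59
→ Q = 659.0·(702.0 − 59)/(59 − 1.300) = 7344 L/s.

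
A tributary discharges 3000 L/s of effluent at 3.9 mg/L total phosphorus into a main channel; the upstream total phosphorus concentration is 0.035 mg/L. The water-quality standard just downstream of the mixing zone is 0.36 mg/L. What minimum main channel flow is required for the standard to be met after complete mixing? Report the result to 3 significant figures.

32700 L/s

Set C_mix = 0.36: (Q·0.03500 + 3000·3.900) / (Q + 3000) = 0.36
→ Q = 3000·(3.900 − 0.36)/(0.36 − 0.03500) = 32680 L/s.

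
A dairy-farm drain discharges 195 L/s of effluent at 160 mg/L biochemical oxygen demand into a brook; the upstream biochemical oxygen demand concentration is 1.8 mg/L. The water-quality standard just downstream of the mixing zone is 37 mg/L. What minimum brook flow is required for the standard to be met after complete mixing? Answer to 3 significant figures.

681 L/s

Set C_mix = 37: (Q·1.800 + 195.0·160.0) / (Q + 195.0) = 37
→ Q = 195.0·(160.0 − 37)/(37 − 1.800) = 681.4 L/s.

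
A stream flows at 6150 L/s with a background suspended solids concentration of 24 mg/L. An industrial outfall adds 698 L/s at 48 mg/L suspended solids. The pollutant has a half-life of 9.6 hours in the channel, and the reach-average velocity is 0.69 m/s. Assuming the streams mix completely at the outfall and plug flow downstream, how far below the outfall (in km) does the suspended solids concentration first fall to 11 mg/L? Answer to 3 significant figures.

30.2 km

Mixed concentration C = ΣQC/ΣQ = (6150·24.00 + 698.0·48.00) / 6848 = 181100/6848 = 26.45 mg/L.
Half-life 9.6 h → k = ln 2 / 9.6 = 0.07220 h⁻¹ = 1.733 d⁻¹.
Set 26.45·exp(−k·t) = 11 → t = ln(26.45/11)/k = 43740 s = 12.15 h.
Distance = v·t = 0.69·43740 = 30180 m = 30.18 km.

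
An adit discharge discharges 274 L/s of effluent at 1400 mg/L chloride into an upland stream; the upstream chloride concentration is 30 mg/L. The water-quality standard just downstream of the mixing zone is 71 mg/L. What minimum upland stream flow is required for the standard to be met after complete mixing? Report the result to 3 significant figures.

Set C_mix = 71: (Q·30.00 + 274.0·1400) / (Q + 274.0) = 71
→ Q = 274.0·(1400 − 71)/(71 − 30.00) = 8882 L/s.

8880 L/s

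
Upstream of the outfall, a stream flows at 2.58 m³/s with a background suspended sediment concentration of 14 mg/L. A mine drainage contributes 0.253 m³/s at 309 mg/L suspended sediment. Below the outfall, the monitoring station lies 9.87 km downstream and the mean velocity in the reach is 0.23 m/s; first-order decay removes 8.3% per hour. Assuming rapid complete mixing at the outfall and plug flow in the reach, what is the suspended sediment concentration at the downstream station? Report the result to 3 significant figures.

14.4 mg/L

Flow-weighted average: C = (2.580·14.00 + 0.2530·309.0) / 2.833 = 114.3/2.833 = 40.34 mg/L.
Travel time t = 9.87·1000 / 0.23 = 42910 s = 11.92 h.
8.3%/h lost → k = −ln(1 − 0.083) = 0.08665 h⁻¹.
First-order decay: C = 40.34·exp(−k·t) = 40.34·0.3560 = 14.36 mg/L.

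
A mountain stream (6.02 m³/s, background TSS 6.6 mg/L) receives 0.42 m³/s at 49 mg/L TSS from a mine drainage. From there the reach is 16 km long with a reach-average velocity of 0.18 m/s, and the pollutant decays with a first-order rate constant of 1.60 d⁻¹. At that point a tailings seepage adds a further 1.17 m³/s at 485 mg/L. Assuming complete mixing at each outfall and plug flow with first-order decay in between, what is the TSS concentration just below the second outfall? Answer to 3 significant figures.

76.1 mg/L

Mixed concentration C = ΣQC/ΣQ = (6.020·6.600 + 0.4200·49.00) / 6.440 = 60.31/6.440 = 9.365 mg/L; combined flow 6.440 m³/s.
Travel time t = 16·1000 / 0.18 = 88890 s = 24.69 h.
Decay over the reach: 9.365·exp(−kt) = 9.365·0.1928 = 1.806 mg/L.
Second outfall: C = (6.440·1.806 + 1.170·485.0)/7.610 = 76.09 mg/L.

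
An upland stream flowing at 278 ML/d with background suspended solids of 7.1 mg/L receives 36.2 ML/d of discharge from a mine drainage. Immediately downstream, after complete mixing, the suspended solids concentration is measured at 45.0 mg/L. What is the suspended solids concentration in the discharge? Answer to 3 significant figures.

336 mg/L

Mass balance: 278.0·7.100 + 36.20·Cₑ = 314.2·45.00
→ Cₑ = (314.2·45.00 − 278.0·7.100) / 36.20 = 336.1 mg/L.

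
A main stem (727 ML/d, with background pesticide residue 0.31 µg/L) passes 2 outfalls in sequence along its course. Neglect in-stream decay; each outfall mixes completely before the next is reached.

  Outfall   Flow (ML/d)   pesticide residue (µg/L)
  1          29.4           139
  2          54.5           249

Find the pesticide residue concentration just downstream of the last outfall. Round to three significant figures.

22.1 µg/L

After outfall 1: Q = 727.0 + 29.40 = 756.4 ML/d; C = (727.0·0.3100 + 29.40·139.0)/756.4 = 5.701 µg/L.
After outfall 2: Q = 756.4 + 54.50 = 810.9 ML/d; C = (756.4·5.701 + 54.50·249.0)/810.9 = 22.05 µg/L.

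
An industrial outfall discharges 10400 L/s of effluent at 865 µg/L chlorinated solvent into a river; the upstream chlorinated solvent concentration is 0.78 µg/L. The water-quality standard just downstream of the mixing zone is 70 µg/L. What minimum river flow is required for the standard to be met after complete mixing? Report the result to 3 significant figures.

119000 L/s

Set C_mix = 70: (Q·0.7800 + 10400·865.0) / (Q + 10400) = 70
→ Q = 10400·(865.0 − 70)/(70 − 0.7800) = 119400 L/s.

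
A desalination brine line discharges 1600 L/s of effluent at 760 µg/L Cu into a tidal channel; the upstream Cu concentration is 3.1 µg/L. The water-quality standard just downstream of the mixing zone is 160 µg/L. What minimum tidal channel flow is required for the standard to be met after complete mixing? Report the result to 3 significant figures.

6120 L/s

Set C_mix = 160: (Q·3.100 + 1600·760.0) / (Q + 1600) = 160
→ Q = 1600·(760.0 − 160)/(160 − 3.100) = 6119 L/s.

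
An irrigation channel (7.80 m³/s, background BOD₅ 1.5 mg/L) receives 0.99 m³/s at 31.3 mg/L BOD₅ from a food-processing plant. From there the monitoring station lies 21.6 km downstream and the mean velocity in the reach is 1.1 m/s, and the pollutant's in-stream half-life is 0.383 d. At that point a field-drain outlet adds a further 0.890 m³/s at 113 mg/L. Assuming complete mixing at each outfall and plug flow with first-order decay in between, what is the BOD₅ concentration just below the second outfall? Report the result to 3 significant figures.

13.3 mg/L

Flow-weighted average: C = (7.800·1.500 + 0.9900·31.30) / 8.790 = 42.69/8.790 = 4.856 mg/L; combined flow 8.790 m³/s.
Travel time t = 21.6·1000 / 1.1 = 19640 s = 5.455 h.
Half-life 0.383 d → k = ln 2 / 0.383 = 1.810 d⁻¹.
After decay, C = 4.856 × e^(−kt) = 4.856 × 0.6628 = 3.219 mg/L.
Second outfall: C = (8.790·3.219 + 0.8900·113.0)/9.680 = 13.31 mg/L.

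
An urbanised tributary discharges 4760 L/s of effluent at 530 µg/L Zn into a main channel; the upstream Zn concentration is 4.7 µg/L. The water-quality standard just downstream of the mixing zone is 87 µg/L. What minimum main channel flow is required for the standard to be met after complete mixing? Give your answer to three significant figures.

Set C_mix = 87: (Q·4.700 + 4760·530.0) / (Q + 4760) = 87
→ Q = 4760·(530.0 − 87)/(87 − 4.700) = 25620 L/s.

25600 L/s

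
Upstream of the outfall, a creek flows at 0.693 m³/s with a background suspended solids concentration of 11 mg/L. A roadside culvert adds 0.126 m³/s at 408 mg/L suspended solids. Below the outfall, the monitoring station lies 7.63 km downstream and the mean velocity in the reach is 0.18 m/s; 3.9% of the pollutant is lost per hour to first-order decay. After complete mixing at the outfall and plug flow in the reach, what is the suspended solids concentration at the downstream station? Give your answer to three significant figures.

45.1 mg/L

After mixing, C = (0.6930·11.00 + 0.1260·408.0) / 0.8190 = 59.03/0.8190 = 72.08 mg/L.
Travel time t = 7.63·1000 / 0.18 = 42390 s = 11.77 h.
3.9%/h lost → k = −ln(1 − 0.039) = 0.03978 h⁻¹.
After decay, C = 72.08 × e^(−kt) = 72.08 × 0.6260 = 45.12 mg/L.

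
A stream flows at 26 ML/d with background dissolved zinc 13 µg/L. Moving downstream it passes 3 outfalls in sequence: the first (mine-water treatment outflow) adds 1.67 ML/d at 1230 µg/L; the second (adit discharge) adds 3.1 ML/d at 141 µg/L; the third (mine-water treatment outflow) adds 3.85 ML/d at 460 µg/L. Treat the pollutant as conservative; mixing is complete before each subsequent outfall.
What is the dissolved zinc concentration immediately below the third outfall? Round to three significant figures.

133 µg/L

After outfall 1: Q = 26.00 + 1.670 = 27.67 ML/d; C = (26.00·13.00 + 1.670·1230)/27.67 = 86.45 µg/L.
After outfall 2: Q = 27.67 + 3.100 = 30.77 ML/d; C = (27.67·86.45 + 3.100·141.0)/30.77 = 91.95 µg/L.
After outfall 3: Q = 30.77 + 3.850 = 34.62 ML/d; C = (30.77·91.95 + 3.850·460.0)/34.62 = 132.9 µg/L.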